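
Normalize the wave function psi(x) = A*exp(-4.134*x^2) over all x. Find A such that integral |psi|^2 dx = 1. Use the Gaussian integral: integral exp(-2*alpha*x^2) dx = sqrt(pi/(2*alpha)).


integral |psi|^2 dx = A^2 * sqrt(pi/(2*alpha)) = 1
A^2 = sqrt(2*alpha/pi)
= sqrt(2 * 4.134 / pi)
= 1.622278
A = sqrt(1.622278)
= 1.2737

1.2737


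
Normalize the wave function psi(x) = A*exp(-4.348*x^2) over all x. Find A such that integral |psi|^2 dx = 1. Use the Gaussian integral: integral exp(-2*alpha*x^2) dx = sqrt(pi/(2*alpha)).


integral |psi|^2 dx = A^2 * sqrt(pi/(2*alpha)) = 1
A^2 = sqrt(2*alpha/pi)
= sqrt(2 * 4.348 / pi)
= 1.663738
A = sqrt(1.663738)
= 1.2899

1.2899


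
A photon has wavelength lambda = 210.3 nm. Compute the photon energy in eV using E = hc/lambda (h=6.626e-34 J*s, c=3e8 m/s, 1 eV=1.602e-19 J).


E = hc / lambda
= (6.626e-34)(3e8) / (210.3e-9)
= 1.9878e-25 / 2.1030e-07
= 9.4522e-19 J
Converting to eV: 9.4522e-19 / 1.602e-19
= 5.9003 eV

5.9003


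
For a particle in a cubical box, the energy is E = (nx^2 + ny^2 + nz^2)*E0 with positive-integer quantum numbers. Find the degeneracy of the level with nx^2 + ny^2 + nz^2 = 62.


Enumerate all (nx, ny, nz) with nx^2 + ny^2 + nz^2 = 62:
(1,5,6)
(1,6,5)
(2,3,7)
(2,7,3)
(3,2,7)
(3,7,2)
(5,1,6)
(5,6,1)
(6,1,5)
(6,5,1)
(7,2,3)
(7,3,2)
Total degeneracy = 12

12


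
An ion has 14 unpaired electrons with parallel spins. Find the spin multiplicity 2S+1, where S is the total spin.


Total spin S = N * (1/2) = 14 * 0.5 = 7.0
Spin multiplicity = 2S + 1
= 2 * 7.0 + 1
= 15

15


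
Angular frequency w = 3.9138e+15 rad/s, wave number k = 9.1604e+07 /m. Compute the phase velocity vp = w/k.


vp = w / k
= 3.9138e+15 / 9.1604e+07
= 4.2725e+07 m/s

4.2725e+07


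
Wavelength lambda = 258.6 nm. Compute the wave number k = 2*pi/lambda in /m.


k = 2 * pi / lambda
= 6.2832 / (258.6e-9)
= 6.2832 / 2.5860e-07
= 2.4297e+07 /m

2.4297e+07


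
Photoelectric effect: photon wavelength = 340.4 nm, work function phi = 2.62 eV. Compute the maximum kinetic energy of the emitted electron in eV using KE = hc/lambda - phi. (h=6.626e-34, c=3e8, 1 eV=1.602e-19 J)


E_photon = hc / lambda
= (6.626e-34)(3e8) / (340.4e-9)
= 5.8396e-19 J
= 3.6452 eV
KE = E_photon - phi
= 3.6452 - 2.62
= 1.0252 eV

1.0252


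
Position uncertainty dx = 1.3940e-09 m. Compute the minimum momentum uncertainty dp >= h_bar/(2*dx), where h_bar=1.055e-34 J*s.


dp = h_bar / (2 * dx)
= 1.055e-34 / (2 * 1.3940e-09)
= 1.055e-34 / 2.7880e-09
= 3.7841e-26 kg*m/s

3.7841e-26


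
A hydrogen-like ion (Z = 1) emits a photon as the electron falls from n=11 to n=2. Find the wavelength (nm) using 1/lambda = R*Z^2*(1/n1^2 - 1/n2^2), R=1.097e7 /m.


1/lambda = R * Z^2 * (1/n1^2 - 1/n2^2)
= 1.097e7 * 1^2 * (1/2^2 - 1/11^2)
= 1.097e7 * 1 * (0.25 - 0.008264)
= 2.6518e+06 /m
lambda = 1 / 2.6518e+06
= 377.0968 nm

377.0968


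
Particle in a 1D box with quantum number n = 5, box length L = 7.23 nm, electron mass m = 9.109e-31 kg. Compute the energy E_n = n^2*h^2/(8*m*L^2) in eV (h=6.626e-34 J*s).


E = n^2 * h^2 / (8 * m * L^2)
= 5^2 * (6.626e-34)^2 / (8 * 9.109e-31 * (7.23e-9)^2)
= 25 * 4.3904e-67 / (8 * 9.109e-31 * 5.2273e-17)
= 2.8814e-20 J
= 0.1799 eV

0.1799


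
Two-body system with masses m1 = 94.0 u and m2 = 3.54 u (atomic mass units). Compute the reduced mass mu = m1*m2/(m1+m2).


mu = m1 * m2 / (m1 + m2)
= 94.0 * 3.54 / (94.0 + 3.54)
= 332.76 / 97.54
= 3.4115 u

3.4115


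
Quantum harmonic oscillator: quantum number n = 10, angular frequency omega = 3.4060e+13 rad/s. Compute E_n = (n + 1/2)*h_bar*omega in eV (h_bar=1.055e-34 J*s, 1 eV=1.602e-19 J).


E = (n + 1/2) * h_bar * omega
= (10 + 0.5) * 1.055e-34 * 3.4060e+13
= 10.5 * 3.5933e-21
= 3.7730e-20 J
= 0.2355 eV

0.2355


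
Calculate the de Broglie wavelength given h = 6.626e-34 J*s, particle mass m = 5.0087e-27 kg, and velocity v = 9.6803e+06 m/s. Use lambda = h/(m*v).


lambda = h / (m * v)
= 6.626e-34 / (5.0087e-27 * 9.6803e+06)
= 6.626e-34 / 4.8486e-20
= 1.3666e-14 m

1.3666e-14


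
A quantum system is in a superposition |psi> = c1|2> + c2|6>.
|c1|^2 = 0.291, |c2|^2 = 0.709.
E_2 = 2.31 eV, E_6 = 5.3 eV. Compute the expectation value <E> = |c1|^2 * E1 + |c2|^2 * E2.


<E> = |c1|^2 * E1 + |c2|^2 * E2
= 0.291 * 2.31 + 0.709 * 5.3
= 0.6722 + 3.7577
= 4.4299 eV

4.4299


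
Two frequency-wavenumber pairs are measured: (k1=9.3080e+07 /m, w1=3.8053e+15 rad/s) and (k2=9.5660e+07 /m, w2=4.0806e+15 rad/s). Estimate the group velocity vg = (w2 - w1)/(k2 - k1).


vg = (w2 - w1) / (k2 - k1)
= (4.0806e+15 - 3.8053e+15) / (9.5660e+07 - 9.3080e+07)
= 2.7530e+14 / 2.5800e+06
= 1.0671e+08 m/s

1.0671e+08


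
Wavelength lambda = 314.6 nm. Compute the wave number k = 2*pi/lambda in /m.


k = 2 * pi / lambda
= 6.2832 / (314.6e-9)
= 6.2832 / 3.1460e-07
= 1.9972e+07 /m

1.9972e+07


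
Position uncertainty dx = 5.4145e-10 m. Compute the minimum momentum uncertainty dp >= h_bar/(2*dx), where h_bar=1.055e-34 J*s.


dp = h_bar / (2 * dx)
= 1.055e-34 / (2 * 5.4145e-10)
= 1.055e-34 / 1.0829e-09
= 9.7424e-26 kg*m/s

9.7424e-26


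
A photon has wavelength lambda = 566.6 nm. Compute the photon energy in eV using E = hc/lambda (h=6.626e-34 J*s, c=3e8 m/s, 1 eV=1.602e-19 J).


E = hc / lambda
= (6.626e-34)(3e8) / (566.6e-9)
= 1.9878e-25 / 5.6660e-07
= 3.5083e-19 J
Converting to eV: 3.5083e-19 / 1.602e-19
= 2.1899 eV

2.1899


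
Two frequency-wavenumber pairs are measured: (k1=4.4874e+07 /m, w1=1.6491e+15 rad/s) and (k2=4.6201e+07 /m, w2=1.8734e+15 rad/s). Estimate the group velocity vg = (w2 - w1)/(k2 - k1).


vg = (w2 - w1) / (k2 - k1)
= (1.8734e+15 - 1.6491e+15) / (4.6201e+07 - 4.4874e+07)
= 2.2430e+14 / 1.3270e+06
= 1.6903e+08 m/s

1.6903e+08


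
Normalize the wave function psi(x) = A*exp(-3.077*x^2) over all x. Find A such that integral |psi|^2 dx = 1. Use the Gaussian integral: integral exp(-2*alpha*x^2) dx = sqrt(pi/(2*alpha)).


integral |psi|^2 dx = A^2 * sqrt(pi/(2*alpha)) = 1
A^2 = sqrt(2*alpha/pi)
= sqrt(2 * 3.077 / pi)
= 1.3996
A = sqrt(1.3996)
= 1.183

1.183


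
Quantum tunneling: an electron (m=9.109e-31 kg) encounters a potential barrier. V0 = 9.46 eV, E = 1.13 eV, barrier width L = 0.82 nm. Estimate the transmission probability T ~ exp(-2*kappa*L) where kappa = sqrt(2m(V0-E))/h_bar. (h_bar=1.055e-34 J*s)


V0 - E = 8.33 eV = 1.3345e-18 J
kappa = sqrt(2 * m * (V0-E)) / h_bar
= sqrt(2 * 9.109e-31 * 1.3345e-18) / 1.055e-34
= 1.4779e+10 /m
2*kappa*L = 2 * 1.4779e+10 * 0.82e-9
= 24.2379
T = exp(-24.2379) = 2.975785e-11

2.975785e-11


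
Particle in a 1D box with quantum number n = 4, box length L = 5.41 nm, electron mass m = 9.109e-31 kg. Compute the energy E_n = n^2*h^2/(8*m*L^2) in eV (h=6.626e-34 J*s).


E = n^2 * h^2 / (8 * m * L^2)
= 4^2 * (6.626e-34)^2 / (8 * 9.109e-31 * (5.41e-9)^2)
= 16 * 4.3904e-67 / (8 * 9.109e-31 * 2.9268e-17)
= 3.2936e-20 J
= 0.2056 eV

0.2056


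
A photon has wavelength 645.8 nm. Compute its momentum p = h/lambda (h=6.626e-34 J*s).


p = h / lambda
= 6.626e-34 / (645.8e-9)
= 6.626e-34 / 6.4580e-07
= 1.0260e-27 kg*m/s

1.0260e-27


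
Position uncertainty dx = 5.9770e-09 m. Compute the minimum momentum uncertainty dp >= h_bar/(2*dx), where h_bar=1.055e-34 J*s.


dp = h_bar / (2 * dx)
= 1.055e-34 / (2 * 5.9770e-09)
= 1.055e-34 / 1.1954e-08
= 8.8255e-27 kg*m/s

8.8255e-27


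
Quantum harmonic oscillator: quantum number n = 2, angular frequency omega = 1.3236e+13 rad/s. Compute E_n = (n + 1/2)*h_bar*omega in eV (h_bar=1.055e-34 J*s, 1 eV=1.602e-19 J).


E = (n + 1/2) * h_bar * omega
= (2 + 0.5) * 1.055e-34 * 1.3236e+13
= 2.5 * 1.3964e-21
= 3.4910e-21 J
= 0.0218 eV

0.0218


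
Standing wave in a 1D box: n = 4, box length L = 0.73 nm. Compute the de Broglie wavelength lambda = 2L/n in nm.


lambda = 2L / n
= 2 * 0.73 / 4
= 1.46 / 4
= 0.365 nm

0.365


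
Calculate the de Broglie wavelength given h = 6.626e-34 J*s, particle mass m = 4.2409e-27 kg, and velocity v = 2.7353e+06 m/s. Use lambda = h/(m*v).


lambda = h / (m * v)
= 6.626e-34 / (4.2409e-27 * 2.7353e+06)
= 6.626e-34 / 1.1600e-20
= 5.7120e-14 m

5.7120e-14


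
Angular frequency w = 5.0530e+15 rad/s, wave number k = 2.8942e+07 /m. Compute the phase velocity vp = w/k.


vp = w / k
= 5.0530e+15 / 2.8942e+07
= 1.7459e+08 m/s

1.7459e+08


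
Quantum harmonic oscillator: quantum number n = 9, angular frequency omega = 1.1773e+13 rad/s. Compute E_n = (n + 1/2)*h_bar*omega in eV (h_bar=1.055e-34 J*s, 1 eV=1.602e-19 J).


E = (n + 1/2) * h_bar * omega
= (9 + 0.5) * 1.055e-34 * 1.1773e+13
= 9.5 * 1.2421e-21
= 1.1799e-20 J
= 0.0737 eV

0.0737


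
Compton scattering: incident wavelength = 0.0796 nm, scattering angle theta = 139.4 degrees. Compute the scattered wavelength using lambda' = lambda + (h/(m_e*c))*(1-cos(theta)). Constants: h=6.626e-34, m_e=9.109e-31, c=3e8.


Compton wavelength: h/(m_e*c) = 2.4247e-12 m
d_lambda = 2.4247e-12 * (1 - cos(139.4 deg))
= 2.4247e-12 * 1.759271
= 4.2657e-12 m = 0.004266 nm
lambda' = 0.0796 + 0.004266
= 0.083866 nm

0.083866


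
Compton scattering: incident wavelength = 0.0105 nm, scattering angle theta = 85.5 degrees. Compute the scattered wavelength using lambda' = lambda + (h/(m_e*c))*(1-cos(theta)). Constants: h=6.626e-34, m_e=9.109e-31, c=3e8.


Compton wavelength: h/(m_e*c) = 2.4247e-12 m
d_lambda = 2.4247e-12 * (1 - cos(85.5 deg))
= 2.4247e-12 * 0.921541
= 2.2345e-12 m = 0.002234 nm
lambda' = 0.0105 + 0.002234
= 0.012734 nm

0.012734


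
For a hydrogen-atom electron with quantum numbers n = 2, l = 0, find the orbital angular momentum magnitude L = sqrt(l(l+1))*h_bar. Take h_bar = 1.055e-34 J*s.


L = sqrt(l*(l+1)) * h_bar
= sqrt(0 * 1) * 1.055e-34
= sqrt(0) * 1.055e-34
= 0.0 * 1.055e-34
= 0.0000e+00 J*s

0.0000e+00


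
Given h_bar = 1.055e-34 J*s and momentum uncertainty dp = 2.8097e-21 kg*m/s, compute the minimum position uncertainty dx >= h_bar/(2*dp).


dx = h_bar / (2 * dp)
= 1.055e-34 / (2 * 2.8097e-21)
= 1.055e-34 / 5.6194e-21
= 1.8774e-14 m

1.8774e-14


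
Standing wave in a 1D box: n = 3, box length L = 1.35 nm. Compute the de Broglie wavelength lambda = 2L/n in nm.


lambda = 2L / n
= 2 * 1.35 / 3
= 2.7 / 3
= 0.9 nm

0.9


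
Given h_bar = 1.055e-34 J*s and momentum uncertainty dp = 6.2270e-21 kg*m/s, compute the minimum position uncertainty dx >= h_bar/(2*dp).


dx = h_bar / (2 * dp)
= 1.055e-34 / (2 * 6.2270e-21)
= 1.055e-34 / 1.2454e-20
= 8.4712e-15 m

8.4712e-15


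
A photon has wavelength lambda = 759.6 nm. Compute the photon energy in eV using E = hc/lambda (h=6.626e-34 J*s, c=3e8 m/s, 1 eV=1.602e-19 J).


E = hc / lambda
= (6.626e-34)(3e8) / (759.6e-9)
= 1.9878e-25 / 7.5960e-07
= 2.6169e-19 J
Converting to eV: 2.6169e-19 / 1.602e-19
= 1.6335 eV

1.6335


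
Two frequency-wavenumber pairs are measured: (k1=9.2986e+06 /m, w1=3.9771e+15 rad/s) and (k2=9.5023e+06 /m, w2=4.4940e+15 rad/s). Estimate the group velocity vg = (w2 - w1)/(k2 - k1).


vg = (w2 - w1) / (k2 - k1)
= (4.4940e+15 - 3.9771e+15) / (9.5023e+06 - 9.2986e+06)
= 5.1690e+14 / 2.0370e+05
= 2.5376e+09 m/s

2.5376e+09


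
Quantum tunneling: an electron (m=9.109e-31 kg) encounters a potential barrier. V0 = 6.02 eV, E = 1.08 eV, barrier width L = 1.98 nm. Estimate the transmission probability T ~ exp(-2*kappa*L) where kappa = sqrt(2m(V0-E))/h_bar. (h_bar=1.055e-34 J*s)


V0 - E = 4.94 eV = 7.9139e-19 J
kappa = sqrt(2 * m * (V0-E)) / h_bar
= sqrt(2 * 9.109e-31 * 7.9139e-19) / 1.055e-34
= 1.1381e+10 /m
2*kappa*L = 2 * 1.1381e+10 * 1.98e-9
= 45.07
T = exp(-45.07) = 2.668926e-20

2.668926e-20


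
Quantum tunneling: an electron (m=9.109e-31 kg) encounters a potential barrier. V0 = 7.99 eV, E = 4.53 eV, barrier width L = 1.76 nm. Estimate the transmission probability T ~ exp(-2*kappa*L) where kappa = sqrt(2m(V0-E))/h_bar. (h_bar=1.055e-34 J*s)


V0 - E = 3.46 eV = 5.5429e-19 J
kappa = sqrt(2 * m * (V0-E)) / h_bar
= sqrt(2 * 9.109e-31 * 5.5429e-19) / 1.055e-34
= 9.5250e+09 /m
2*kappa*L = 2 * 9.5250e+09 * 1.76e-9
= 33.5282
T = exp(-33.5282) = 2.747265e-15

2.747265e-15


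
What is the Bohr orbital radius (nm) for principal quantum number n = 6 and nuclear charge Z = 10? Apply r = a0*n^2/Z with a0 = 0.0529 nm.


r = a0 * n^2 / Z
= 0.0529 * 6^2 / 10
= 0.0529 * 36 / 10
= 0.1904 nm

0.1904


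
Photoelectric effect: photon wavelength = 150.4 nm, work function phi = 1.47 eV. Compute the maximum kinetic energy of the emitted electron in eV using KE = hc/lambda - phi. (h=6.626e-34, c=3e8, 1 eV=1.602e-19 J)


E_photon = hc / lambda
= (6.626e-34)(3e8) / (150.4e-9)
= 1.3217e-18 J
= 8.2502 eV
KE = E_photon - phi
= 8.2502 - 1.47
= 6.7802 eV

6.7802


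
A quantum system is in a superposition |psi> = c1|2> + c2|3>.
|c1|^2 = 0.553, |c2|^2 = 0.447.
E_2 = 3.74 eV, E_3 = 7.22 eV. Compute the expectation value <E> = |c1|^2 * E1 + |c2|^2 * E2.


<E> = |c1|^2 * E1 + |c2|^2 * E2
= 0.553 * 3.74 + 0.447 * 7.22
= 2.0682 + 3.2273
= 5.2956 eV

5.2956


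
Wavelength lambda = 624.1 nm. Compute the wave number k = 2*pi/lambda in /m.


k = 2 * pi / lambda
= 6.2832 / (624.1e-9)
= 6.2832 / 6.2410e-07
= 1.0068e+07 /m

1.0068e+07


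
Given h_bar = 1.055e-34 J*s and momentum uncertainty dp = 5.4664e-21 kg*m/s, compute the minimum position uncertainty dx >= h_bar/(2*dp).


dx = h_bar / (2 * dp)
= 1.055e-34 / (2 * 5.4664e-21)
= 1.055e-34 / 1.0933e-20
= 9.6499e-15 m

9.6499e-15


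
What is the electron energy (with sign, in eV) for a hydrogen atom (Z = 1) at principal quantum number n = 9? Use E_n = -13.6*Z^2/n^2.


E_n = -13.6 * Z^2 / n^2
= -13.6 * 1^2 / 9^2
= -13.6 * 1 / 81
= -0.1679 eV

-0.1679


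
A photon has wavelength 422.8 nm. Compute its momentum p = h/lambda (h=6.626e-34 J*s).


p = h / lambda
= 6.626e-34 / (422.8e-9)
= 6.626e-34 / 4.2280e-07
= 1.5672e-27 kg*m/s

1.5672e-27


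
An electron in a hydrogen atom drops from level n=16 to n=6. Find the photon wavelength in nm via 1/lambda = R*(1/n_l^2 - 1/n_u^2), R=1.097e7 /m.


1/lambda = R * (1/n_l^2 - 1/n_u^2)
= 1.097e7 * (1/6^2 - 1/16^2)
= 1.097e7 * (0.027778 - 0.003906)
= 1.097e7 * 0.023872
= 2.6187e+05 /m
lambda = 1 / 2.6187e+05 = 3818.679 nm

3818.679


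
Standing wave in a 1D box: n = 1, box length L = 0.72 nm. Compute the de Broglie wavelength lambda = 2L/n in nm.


lambda = 2L / n
= 2 * 0.72 / 1
= 1.44 / 1
= 1.44 nm

1.44


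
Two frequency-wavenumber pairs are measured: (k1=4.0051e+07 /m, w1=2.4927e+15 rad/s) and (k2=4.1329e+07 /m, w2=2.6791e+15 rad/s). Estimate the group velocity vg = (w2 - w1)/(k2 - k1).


vg = (w2 - w1) / (k2 - k1)
= (2.6791e+15 - 2.4927e+15) / (4.1329e+07 - 4.0051e+07)
= 1.8640e+14 / 1.2780e+06
= 1.4585e+08 m/s

1.4585e+08


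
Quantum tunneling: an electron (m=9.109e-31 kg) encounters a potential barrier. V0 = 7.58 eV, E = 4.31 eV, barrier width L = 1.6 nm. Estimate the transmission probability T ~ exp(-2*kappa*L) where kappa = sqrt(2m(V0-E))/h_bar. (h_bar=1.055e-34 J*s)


V0 - E = 3.27 eV = 5.2385e-19 J
kappa = sqrt(2 * m * (V0-E)) / h_bar
= sqrt(2 * 9.109e-31 * 5.2385e-19) / 1.055e-34
= 9.2598e+09 /m
2*kappa*L = 2 * 9.2598e+09 * 1.6e-9
= 29.6315
T = exp(-29.6315) = 1.352764e-13

1.352764e-13


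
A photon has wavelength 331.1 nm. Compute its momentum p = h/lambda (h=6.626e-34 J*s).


p = h / lambda
= 6.626e-34 / (331.1e-9)
= 6.626e-34 / 3.3110e-07
= 2.0012e-27 kg*m/s

2.0012e-27


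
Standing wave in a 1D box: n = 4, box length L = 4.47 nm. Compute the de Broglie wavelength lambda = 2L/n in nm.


lambda = 2L / n
= 2 * 4.47 / 4
= 8.94 / 4
= 2.235 nm

2.235


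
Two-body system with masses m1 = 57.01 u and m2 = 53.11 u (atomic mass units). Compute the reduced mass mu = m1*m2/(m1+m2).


mu = m1 * m2 / (m1 + m2)
= 57.01 * 53.11 / (57.01 + 53.11)
= 3027.8011 / 110.12
= 27.4955 u

27.4955


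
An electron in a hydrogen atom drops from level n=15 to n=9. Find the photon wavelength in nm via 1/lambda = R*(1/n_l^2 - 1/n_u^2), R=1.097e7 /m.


1/lambda = R * (1/n_l^2 - 1/n_u^2)
= 1.097e7 * (1/9^2 - 1/15^2)
= 1.097e7 * (0.012346 - 0.004444)
= 1.097e7 * 0.007901
= 8.6677e+04 /m
lambda = 1 / 8.6677e+04 = 11537.1468 nm

11537.1468


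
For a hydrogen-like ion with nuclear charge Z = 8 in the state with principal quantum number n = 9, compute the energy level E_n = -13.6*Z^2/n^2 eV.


E_n = -13.6 * Z^2 / n^2
= -13.6 * 8^2 / 9^2
= -13.6 * 64 / 81
= -10.7457 eV

-10.7457


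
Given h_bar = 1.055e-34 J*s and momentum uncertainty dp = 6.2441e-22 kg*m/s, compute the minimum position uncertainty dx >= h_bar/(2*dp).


dx = h_bar / (2 * dp)
= 1.055e-34 / (2 * 6.2441e-22)
= 1.055e-34 / 1.2488e-21
= 8.4480e-14 m

8.4480e-14


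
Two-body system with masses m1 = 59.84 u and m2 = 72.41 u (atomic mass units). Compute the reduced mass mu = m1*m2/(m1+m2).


mu = m1 * m2 / (m1 + m2)
= 59.84 * 72.41 / (59.84 + 72.41)
= 4333.0144 / 132.25
= 32.7638 u

32.7638


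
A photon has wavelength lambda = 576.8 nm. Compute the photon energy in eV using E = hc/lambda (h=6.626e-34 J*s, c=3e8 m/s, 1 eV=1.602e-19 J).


E = hc / lambda
= (6.626e-34)(3e8) / (576.8e-9)
= 1.9878e-25 / 5.7680e-07
= 3.4463e-19 J
Converting to eV: 3.4463e-19 / 1.602e-19
= 2.1512 eV

2.1512


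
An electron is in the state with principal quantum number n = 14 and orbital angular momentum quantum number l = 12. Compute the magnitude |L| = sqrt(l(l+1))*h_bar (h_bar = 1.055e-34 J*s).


L = sqrt(l*(l+1)) * h_bar
= sqrt(12 * 13) * 1.055e-34
= sqrt(156) * 1.055e-34
= 12.49 * 1.055e-34
= 1.3177e-33 J*s

1.3177e-33


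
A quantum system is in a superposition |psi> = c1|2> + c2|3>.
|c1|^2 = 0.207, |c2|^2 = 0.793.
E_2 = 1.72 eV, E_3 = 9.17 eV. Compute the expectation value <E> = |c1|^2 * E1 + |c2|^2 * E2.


<E> = |c1|^2 * E1 + |c2|^2 * E2
= 0.207 * 1.72 + 0.793 * 9.17
= 0.356 + 7.2718
= 7.6279 eV

7.6279


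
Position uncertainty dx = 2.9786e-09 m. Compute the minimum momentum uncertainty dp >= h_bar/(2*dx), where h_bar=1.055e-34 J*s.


dp = h_bar / (2 * dx)
= 1.055e-34 / (2 * 2.9786e-09)
= 1.055e-34 / 5.9572e-09
= 1.7710e-26 kg*m/s

1.7710e-26


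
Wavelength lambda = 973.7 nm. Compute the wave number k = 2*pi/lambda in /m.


k = 2 * pi / lambda
= 6.2832 / (973.7e-9)
= 6.2832 / 9.7370e-07
= 6.4529e+06 /m

6.4529e+06


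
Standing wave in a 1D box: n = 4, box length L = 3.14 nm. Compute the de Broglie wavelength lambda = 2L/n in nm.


lambda = 2L / n
= 2 * 3.14 / 4
= 6.28 / 4
= 1.57 nm

1.57


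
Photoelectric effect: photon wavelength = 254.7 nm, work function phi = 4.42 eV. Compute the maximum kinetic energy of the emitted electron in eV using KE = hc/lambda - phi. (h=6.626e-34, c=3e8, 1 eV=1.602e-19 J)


E_photon = hc / lambda
= (6.626e-34)(3e8) / (254.7e-9)
= 7.8045e-19 J
= 4.8717 eV
KE = E_photon - phi
= 4.8717 - 4.42
= 0.4517 eV

0.4517


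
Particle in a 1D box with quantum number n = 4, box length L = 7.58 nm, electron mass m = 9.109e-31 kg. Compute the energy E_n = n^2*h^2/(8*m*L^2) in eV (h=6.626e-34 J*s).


E = n^2 * h^2 / (8 * m * L^2)
= 4^2 * (6.626e-34)^2 / (8 * 9.109e-31 * (7.58e-9)^2)
= 16 * 4.3904e-67 / (8 * 9.109e-31 * 5.7456e-17)
= 1.6777e-20 J
= 0.1047 eV

0.1047


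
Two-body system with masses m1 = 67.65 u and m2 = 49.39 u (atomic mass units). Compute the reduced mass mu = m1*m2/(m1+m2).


mu = m1 * m2 / (m1 + m2)
= 67.65 * 49.39 / (67.65 + 49.39)
= 3341.2335 / 117.04
= 28.5478 u

28.5478


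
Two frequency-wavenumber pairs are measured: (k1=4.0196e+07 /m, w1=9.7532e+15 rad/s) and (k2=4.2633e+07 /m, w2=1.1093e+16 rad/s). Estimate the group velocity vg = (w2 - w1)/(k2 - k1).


vg = (w2 - w1) / (k2 - k1)
= (1.1093e+16 - 9.7532e+15) / (4.2633e+07 - 4.0196e+07)
= 1.3398e+15 / 2.4370e+06
= 5.4977e+08 m/s

5.4977e+08


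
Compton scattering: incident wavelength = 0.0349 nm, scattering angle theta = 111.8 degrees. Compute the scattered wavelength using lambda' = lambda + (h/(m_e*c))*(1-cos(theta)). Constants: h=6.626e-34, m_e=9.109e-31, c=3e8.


Compton wavelength: h/(m_e*c) = 2.4247e-12 m
d_lambda = 2.4247e-12 * (1 - cos(111.8 deg))
= 2.4247e-12 * 1.371368
= 3.3252e-12 m = 0.003325 nm
lambda' = 0.0349 + 0.003325
= 0.038225 nm

0.038225


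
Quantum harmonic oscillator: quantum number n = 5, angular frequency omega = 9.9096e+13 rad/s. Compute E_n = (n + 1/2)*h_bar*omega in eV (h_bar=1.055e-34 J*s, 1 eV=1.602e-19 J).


E = (n + 1/2) * h_bar * omega
= (5 + 0.5) * 1.055e-34 * 9.9096e+13
= 5.5 * 1.0455e-20
= 5.7500e-20 J
= 0.3589 eV

0.3589


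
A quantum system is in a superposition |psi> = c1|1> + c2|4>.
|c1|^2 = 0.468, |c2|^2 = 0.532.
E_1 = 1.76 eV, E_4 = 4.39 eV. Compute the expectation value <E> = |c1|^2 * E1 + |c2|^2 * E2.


<E> = |c1|^2 * E1 + |c2|^2 * E2
= 0.468 * 1.76 + 0.532 * 4.39
= 0.8237 + 2.3355
= 3.1592 eV

3.1592


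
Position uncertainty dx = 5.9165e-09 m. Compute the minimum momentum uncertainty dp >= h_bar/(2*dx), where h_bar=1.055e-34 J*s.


dp = h_bar / (2 * dx)
= 1.055e-34 / (2 * 5.9165e-09)
= 1.055e-34 / 1.1833e-08
= 8.9157e-27 kg*m/s

8.9157e-27


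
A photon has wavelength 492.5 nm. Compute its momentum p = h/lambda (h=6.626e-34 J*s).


p = h / lambda
= 6.626e-34 / (492.5e-9)
= 6.626e-34 / 4.9250e-07
= 1.3454e-27 kg*m/s

1.3454e-27


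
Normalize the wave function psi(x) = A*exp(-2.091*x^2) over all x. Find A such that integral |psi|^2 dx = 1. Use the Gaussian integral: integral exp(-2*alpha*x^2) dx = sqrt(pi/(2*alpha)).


integral |psi|^2 dx = A^2 * sqrt(pi/(2*alpha)) = 1
A^2 = sqrt(2*alpha/pi)
= sqrt(2 * 2.091 / pi)
= 1.153764
A = sqrt(1.153764)
= 1.0741

1.0741


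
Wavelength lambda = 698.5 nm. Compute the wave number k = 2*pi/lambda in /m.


k = 2 * pi / lambda
= 6.2832 / (698.5e-9)
= 6.2832 / 6.9850e-07
= 8.9953e+06 /m

8.9953e+06


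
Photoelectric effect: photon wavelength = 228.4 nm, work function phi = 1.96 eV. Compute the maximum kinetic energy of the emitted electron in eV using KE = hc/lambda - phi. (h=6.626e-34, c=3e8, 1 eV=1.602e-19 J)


E_photon = hc / lambda
= (6.626e-34)(3e8) / (228.4e-9)
= 8.7032e-19 J
= 5.4327 eV
KE = E_photon - phi
= 5.4327 - 1.96
= 3.4727 eV

3.4727


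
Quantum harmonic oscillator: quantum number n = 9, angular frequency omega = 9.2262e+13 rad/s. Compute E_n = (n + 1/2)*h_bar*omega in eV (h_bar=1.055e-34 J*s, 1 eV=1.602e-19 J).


E = (n + 1/2) * h_bar * omega
= (9 + 0.5) * 1.055e-34 * 9.2262e+13
= 9.5 * 9.7336e-21
= 9.2470e-20 J
= 0.5772 eV

0.5772


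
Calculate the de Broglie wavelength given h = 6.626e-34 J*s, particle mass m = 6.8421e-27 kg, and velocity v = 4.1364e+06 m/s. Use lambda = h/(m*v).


lambda = h / (m * v)
= 6.626e-34 / (6.8421e-27 * 4.1364e+06)
= 6.626e-34 / 2.8302e-20
= 2.3412e-14 m

2.3412e-14


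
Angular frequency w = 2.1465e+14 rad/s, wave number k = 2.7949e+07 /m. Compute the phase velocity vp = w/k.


vp = w / k
= 2.1465e+14 / 2.7949e+07
= 7.6801e+06 m/s

7.6801e+06


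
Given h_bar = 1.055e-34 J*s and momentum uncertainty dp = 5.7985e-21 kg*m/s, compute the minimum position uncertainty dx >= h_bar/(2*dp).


dx = h_bar / (2 * dp)
= 1.055e-34 / (2 * 5.7985e-21)
= 1.055e-34 / 1.1597e-20
= 9.0972e-15 m

9.0972e-15


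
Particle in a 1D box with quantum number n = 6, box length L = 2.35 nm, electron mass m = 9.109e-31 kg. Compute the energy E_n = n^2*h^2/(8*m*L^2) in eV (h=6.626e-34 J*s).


E = n^2 * h^2 / (8 * m * L^2)
= 6^2 * (6.626e-34)^2 / (8 * 9.109e-31 * (2.35e-9)^2)
= 36 * 4.3904e-67 / (8 * 9.109e-31 * 5.5225e-18)
= 3.9274e-19 J
= 2.4516 eV

2.4516


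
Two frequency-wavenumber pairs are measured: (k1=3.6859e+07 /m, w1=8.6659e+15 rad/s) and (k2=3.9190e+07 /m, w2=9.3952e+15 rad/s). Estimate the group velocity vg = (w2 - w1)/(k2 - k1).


vg = (w2 - w1) / (k2 - k1)
= (9.3952e+15 - 8.6659e+15) / (3.9190e+07 - 3.6859e+07)
= 7.2930e+14 / 2.3310e+06
= 3.1287e+08 m/s

3.1287e+08


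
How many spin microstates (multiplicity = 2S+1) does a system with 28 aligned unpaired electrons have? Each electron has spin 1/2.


Total spin S = N * (1/2) = 28 * 0.5 = 14.0
Spin multiplicity = 2S + 1
= 2 * 14.0 + 1
= 29

29


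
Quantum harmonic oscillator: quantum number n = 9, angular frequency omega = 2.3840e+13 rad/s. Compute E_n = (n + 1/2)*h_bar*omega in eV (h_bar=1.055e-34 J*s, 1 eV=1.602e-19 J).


E = (n + 1/2) * h_bar * omega
= (9 + 0.5) * 1.055e-34 * 2.3840e+13
= 9.5 * 2.5151e-21
= 2.3894e-20 J
= 0.1491 eV

0.1491


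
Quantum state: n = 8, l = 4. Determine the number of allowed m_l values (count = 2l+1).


m_l ranges from -l to +l in integer steps
So m_l goes from -4 to +4
Count = 2l + 1 = 2*4 + 1
= 9

9


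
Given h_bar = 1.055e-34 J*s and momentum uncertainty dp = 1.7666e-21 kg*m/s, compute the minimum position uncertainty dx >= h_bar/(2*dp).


dx = h_bar / (2 * dp)
= 1.055e-34 / (2 * 1.7666e-21)
= 1.055e-34 / 3.5332e-21
= 2.9860e-14 m

2.9860e-14


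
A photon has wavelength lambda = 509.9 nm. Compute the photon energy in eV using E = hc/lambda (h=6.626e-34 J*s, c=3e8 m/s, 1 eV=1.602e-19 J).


E = hc / lambda
= (6.626e-34)(3e8) / (509.9e-9)
= 1.9878e-25 / 5.0990e-07
= 3.8984e-19 J
Converting to eV: 3.8984e-19 / 1.602e-19
= 2.4335 eV

2.4335


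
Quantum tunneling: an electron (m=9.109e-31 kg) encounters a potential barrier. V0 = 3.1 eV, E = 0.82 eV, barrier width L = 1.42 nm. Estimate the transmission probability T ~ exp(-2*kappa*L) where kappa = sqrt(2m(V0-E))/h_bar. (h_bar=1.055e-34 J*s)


V0 - E = 2.28 eV = 3.6526e-19 J
kappa = sqrt(2 * m * (V0-E)) / h_bar
= sqrt(2 * 9.109e-31 * 3.6526e-19) / 1.055e-34
= 7.7321e+09 /m
2*kappa*L = 2 * 7.7321e+09 * 1.42e-9
= 21.9591
T = exp(-21.9591) = 2.905868e-10

2.905868e-10


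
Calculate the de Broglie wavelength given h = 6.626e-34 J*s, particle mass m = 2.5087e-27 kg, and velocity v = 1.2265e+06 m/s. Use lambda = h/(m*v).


lambda = h / (m * v)
= 6.626e-34 / (2.5087e-27 * 1.2265e+06)
= 6.626e-34 / 3.0769e-21
= 2.1535e-13 m

2.1535e-13


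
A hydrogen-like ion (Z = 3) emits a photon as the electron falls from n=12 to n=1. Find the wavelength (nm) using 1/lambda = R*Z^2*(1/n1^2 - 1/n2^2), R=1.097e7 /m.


1/lambda = R * Z^2 * (1/n1^2 - 1/n2^2)
= 1.097e7 * 3^2 * (1/1^2 - 1/12^2)
= 1.097e7 * 9 * (1.0 - 0.006944)
= 9.8044e+07 /m
lambda = 1 / 9.8044e+07
= 10.1995 nm

10.1995


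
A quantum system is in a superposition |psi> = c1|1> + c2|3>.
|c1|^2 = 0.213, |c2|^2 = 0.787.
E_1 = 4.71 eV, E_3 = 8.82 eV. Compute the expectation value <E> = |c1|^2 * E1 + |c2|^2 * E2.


<E> = |c1|^2 * E1 + |c2|^2 * E2
= 0.213 * 4.71 + 0.787 * 8.82
= 1.0032 + 6.9413
= 7.9446 eV

7.9446


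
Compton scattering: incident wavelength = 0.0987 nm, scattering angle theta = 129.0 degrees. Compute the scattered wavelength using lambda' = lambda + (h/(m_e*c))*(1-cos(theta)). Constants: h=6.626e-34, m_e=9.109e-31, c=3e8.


Compton wavelength: h/(m_e*c) = 2.4247e-12 m
d_lambda = 2.4247e-12 * (1 - cos(129.0 deg))
= 2.4247e-12 * 1.62932
= 3.9506e-12 m = 0.003951 nm
lambda' = 0.0987 + 0.003951
= 0.102651 nm

0.102651


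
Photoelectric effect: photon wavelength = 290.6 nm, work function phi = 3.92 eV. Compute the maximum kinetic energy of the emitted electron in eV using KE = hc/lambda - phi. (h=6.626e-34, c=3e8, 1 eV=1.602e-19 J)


E_photon = hc / lambda
= (6.626e-34)(3e8) / (290.6e-9)
= 6.8403e-19 J
= 4.2699 eV
KE = E_photon - phi
= 4.2699 - 3.92
= 0.3499 eV

0.3499


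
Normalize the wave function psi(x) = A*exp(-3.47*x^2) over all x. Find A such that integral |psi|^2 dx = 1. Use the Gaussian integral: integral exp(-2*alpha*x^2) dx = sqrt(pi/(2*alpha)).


integral |psi|^2 dx = A^2 * sqrt(pi/(2*alpha)) = 1
A^2 = sqrt(2*alpha/pi)
= sqrt(2 * 3.47 / pi)
= 1.486294
A = sqrt(1.486294)
= 1.2191

1.2191


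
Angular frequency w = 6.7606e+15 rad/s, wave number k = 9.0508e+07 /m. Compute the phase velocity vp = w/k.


vp = w / k
= 6.7606e+15 / 9.0508e+07
= 7.4696e+07 m/s

7.4696e+07


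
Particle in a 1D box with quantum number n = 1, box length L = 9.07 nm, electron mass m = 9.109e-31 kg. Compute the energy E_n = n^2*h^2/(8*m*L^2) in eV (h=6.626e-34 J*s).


E = n^2 * h^2 / (8 * m * L^2)
= 1^2 * (6.626e-34)^2 / (8 * 9.109e-31 * (9.07e-9)^2)
= 1 * 4.3904e-67 / (8 * 9.109e-31 * 8.2265e-17)
= 7.3237e-22 J
= 0.0046 eV

0.0046


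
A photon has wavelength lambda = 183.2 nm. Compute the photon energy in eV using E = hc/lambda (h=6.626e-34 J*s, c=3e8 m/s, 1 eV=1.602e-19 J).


E = hc / lambda
= (6.626e-34)(3e8) / (183.2e-9)
= 1.9878e-25 / 1.8320e-07
= 1.0850e-18 J
Converting to eV: 1.0850e-18 / 1.602e-19
= 6.7731 eV

6.7731


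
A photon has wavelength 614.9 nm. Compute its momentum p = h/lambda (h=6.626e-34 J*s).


p = h / lambda
= 6.626e-34 / (614.9e-9)
= 6.626e-34 / 6.1490e-07
= 1.0776e-27 kg*m/s

1.0776e-27


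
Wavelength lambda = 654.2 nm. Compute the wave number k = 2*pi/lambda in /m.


k = 2 * pi / lambda
= 6.2832 / (654.2e-9)
= 6.2832 / 6.5420e-07
= 9.6044e+06 /m

9.6044e+06


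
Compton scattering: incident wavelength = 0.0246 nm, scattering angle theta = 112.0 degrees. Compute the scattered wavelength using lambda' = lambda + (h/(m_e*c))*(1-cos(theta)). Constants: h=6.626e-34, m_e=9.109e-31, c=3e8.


Compton wavelength: h/(m_e*c) = 2.4247e-12 m
d_lambda = 2.4247e-12 * (1 - cos(112.0 deg))
= 2.4247e-12 * 1.374607
= 3.3330e-12 m = 0.003333 nm
lambda' = 0.0246 + 0.003333
= 0.027933 nm

0.027933


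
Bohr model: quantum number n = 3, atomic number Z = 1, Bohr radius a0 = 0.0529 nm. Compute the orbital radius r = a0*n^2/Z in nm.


r = a0 * n^2 / Z
= 0.0529 * 3^2 / 1
= 0.0529 * 9 / 1
= 0.4761 nm

0.4761


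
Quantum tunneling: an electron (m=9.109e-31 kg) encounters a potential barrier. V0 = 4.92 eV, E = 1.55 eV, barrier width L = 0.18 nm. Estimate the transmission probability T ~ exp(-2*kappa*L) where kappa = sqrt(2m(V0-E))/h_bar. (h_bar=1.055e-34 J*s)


V0 - E = 3.37 eV = 5.3987e-19 J
kappa = sqrt(2 * m * (V0-E)) / h_bar
= sqrt(2 * 9.109e-31 * 5.3987e-19) / 1.055e-34
= 9.4004e+09 /m
2*kappa*L = 2 * 9.4004e+09 * 0.18e-9
= 3.3841
T = exp(-3.3841) = 3.390725e-02

3.390725e-02


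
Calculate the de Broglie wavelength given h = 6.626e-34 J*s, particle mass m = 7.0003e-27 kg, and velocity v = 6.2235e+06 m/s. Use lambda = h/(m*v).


lambda = h / (m * v)
= 6.626e-34 / (7.0003e-27 * 6.2235e+06)
= 6.626e-34 / 4.3566e-20
= 1.5209e-14 m

1.5209e-14


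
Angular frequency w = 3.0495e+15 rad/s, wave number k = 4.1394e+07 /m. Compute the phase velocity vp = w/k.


vp = w / k
= 3.0495e+15 / 4.1394e+07
= 7.3670e+07 m/s

7.3670e+07


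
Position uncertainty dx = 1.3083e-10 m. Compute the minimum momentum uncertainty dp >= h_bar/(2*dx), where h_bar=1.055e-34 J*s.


dp = h_bar / (2 * dx)
= 1.055e-34 / (2 * 1.3083e-10)
= 1.055e-34 / 2.6166e-10
= 4.0319e-25 kg*m/s

4.0319e-25


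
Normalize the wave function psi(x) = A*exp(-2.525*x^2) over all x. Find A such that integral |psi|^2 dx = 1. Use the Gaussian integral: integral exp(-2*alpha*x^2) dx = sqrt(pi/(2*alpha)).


integral |psi|^2 dx = A^2 * sqrt(pi/(2*alpha)) = 1
A^2 = sqrt(2*alpha/pi)
= sqrt(2 * 2.525 / pi)
= 1.267858
A = sqrt(1.267858)
= 1.126

1.126


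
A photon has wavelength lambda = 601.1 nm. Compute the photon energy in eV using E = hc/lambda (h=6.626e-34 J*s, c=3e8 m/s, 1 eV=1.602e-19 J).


E = hc / lambda
= (6.626e-34)(3e8) / (601.1e-9)
= 1.9878e-25 / 6.0110e-07
= 3.3069e-19 J
Converting to eV: 3.3069e-19 / 1.602e-19
= 2.0643 eV

2.0643


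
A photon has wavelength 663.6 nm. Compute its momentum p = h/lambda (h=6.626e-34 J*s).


p = h / lambda
= 6.626e-34 / (663.6e-9)
= 6.626e-34 / 6.6360e-07
= 9.9849e-28 kg*m/s

9.9849e-28


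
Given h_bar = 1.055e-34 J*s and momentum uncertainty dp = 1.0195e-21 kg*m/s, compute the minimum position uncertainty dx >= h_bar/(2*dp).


dx = h_bar / (2 * dp)
= 1.055e-34 / (2 * 1.0195e-21)
= 1.055e-34 / 2.0390e-21
= 5.1741e-14 m

5.1741e-14


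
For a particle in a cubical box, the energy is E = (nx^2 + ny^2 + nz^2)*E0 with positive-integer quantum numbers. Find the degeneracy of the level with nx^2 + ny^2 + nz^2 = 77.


Enumerate all (nx, ny, nz) with nx^2 + ny^2 + nz^2 = 77:
(2,3,8)
(2,8,3)
(3,2,8)
(3,8,2)
(4,5,6)
(4,6,5)
(5,4,6)
(5,6,4)
(6,4,5)
(6,5,4)
(8,2,3)
(8,3,2)
Total degeneracy = 12

12


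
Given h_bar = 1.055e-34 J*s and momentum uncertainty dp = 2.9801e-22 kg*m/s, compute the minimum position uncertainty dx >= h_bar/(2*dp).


dx = h_bar / (2 * dp)
= 1.055e-34 / (2 * 2.9801e-22)
= 1.055e-34 / 5.9602e-22
= 1.7701e-13 m

1.7701e-13


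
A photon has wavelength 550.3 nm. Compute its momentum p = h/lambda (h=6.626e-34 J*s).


p = h / lambda
= 6.626e-34 / (550.3e-9)
= 6.626e-34 / 5.5030e-07
= 1.2041e-27 kg*m/s

1.2041e-27


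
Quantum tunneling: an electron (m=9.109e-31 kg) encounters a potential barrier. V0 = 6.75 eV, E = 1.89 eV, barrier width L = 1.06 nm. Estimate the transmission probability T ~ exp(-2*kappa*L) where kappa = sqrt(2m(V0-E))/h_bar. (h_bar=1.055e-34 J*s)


V0 - E = 4.86 eV = 7.7857e-19 J
kappa = sqrt(2 * m * (V0-E)) / h_bar
= sqrt(2 * 9.109e-31 * 7.7857e-19) / 1.055e-34
= 1.1289e+10 /m
2*kappa*L = 2 * 1.1289e+10 * 1.06e-9
= 23.9322
T = exp(-23.9322) = 4.039850e-11

4.039850e-11


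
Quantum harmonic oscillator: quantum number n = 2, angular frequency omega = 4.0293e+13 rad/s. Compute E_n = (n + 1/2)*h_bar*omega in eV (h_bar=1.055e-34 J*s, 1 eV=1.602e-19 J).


E = (n + 1/2) * h_bar * omega
= (2 + 0.5) * 1.055e-34 * 4.0293e+13
= 2.5 * 4.2509e-21
= 1.0627e-20 J
= 0.0663 eV

0.0663


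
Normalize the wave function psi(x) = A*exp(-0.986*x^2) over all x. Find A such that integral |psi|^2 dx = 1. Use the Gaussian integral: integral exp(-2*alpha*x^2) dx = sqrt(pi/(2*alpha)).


integral |psi|^2 dx = A^2 * sqrt(pi/(2*alpha)) = 1
A^2 = sqrt(2*alpha/pi)
= sqrt(2 * 0.986 / pi)
= 0.79228
A = sqrt(0.79228)
= 0.8901

0.8901


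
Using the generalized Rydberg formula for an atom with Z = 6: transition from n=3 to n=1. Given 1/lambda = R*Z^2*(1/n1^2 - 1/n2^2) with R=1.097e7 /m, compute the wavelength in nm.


1/lambda = R * Z^2 * (1/n1^2 - 1/n2^2)
= 1.097e7 * 6^2 * (1/1^2 - 1/3^2)
= 1.097e7 * 36 * (1.0 - 0.111111)
= 3.5104e+08 /m
lambda = 1 / 3.5104e+08
= 2.8487 nm

2.8487


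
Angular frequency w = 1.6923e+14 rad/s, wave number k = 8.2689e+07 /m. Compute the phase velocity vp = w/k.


vp = w / k
= 1.6923e+14 / 8.2689e+07
= 2.0466e+06 m/s

2.0466e+06


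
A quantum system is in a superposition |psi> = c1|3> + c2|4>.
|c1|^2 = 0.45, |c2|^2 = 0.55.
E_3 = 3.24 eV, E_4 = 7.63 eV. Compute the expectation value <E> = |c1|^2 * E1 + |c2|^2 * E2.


<E> = |c1|^2 * E1 + |c2|^2 * E2
= 0.45 * 3.24 + 0.55 * 7.63
= 1.458 + 4.1965
= 5.6545 eV

5.6545


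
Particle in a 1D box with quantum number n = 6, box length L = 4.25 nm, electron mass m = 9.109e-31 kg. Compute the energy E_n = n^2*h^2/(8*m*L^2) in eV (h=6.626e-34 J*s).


E = n^2 * h^2 / (8 * m * L^2)
= 6^2 * (6.626e-34)^2 / (8 * 9.109e-31 * (4.25e-9)^2)
= 36 * 4.3904e-67 / (8 * 9.109e-31 * 1.8063e-17)
= 1.2008e-19 J
= 0.7496 eV

0.7496


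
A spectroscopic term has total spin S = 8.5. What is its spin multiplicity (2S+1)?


Spin multiplicity = 2S + 1
= 2 * 8.5 + 1
= 17.0 + 1
= 18

18


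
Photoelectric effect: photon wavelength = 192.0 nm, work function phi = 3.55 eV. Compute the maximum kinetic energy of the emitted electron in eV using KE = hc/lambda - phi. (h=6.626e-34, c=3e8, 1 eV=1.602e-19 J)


E_photon = hc / lambda
= (6.626e-34)(3e8) / (192.0e-9)
= 1.0353e-18 J
= 6.4626 eV
KE = E_photon - phi
= 6.4626 - 3.55
= 2.9126 eV

2.9126


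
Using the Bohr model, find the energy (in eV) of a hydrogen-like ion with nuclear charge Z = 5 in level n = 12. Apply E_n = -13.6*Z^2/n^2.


E_n = -13.6 * Z^2 / n^2
= -13.6 * 5^2 / 12^2
= -13.6 * 25 / 144
= -2.3611 eV

-2.3611


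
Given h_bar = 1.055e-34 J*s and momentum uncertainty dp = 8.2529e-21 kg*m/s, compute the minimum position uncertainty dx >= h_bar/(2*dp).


dx = h_bar / (2 * dp)
= 1.055e-34 / (2 * 8.2529e-21)
= 1.055e-34 / 1.6506e-20
= 6.3917e-15 m

6.3917e-15


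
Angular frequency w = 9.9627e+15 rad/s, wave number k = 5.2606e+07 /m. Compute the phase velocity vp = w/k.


vp = w / k
= 9.9627e+15 / 5.2606e+07
= 1.8938e+08 m/s

1.8938e+08


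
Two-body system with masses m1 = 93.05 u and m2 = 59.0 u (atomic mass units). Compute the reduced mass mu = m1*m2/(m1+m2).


mu = m1 * m2 / (m1 + m2)
= 93.05 * 59.0 / (93.05 + 59.0)
= 5489.95 / 152.05
= 36.1062 u

36.1062


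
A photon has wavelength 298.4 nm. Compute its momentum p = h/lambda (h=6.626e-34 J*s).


p = h / lambda
= 6.626e-34 / (298.4e-9)
= 6.626e-34 / 2.9840e-07
= 2.2205e-27 kg*m/s

2.2205e-27


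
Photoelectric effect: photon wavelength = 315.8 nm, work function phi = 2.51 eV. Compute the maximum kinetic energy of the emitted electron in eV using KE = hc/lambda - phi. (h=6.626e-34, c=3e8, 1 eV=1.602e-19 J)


E_photon = hc / lambda
= (6.626e-34)(3e8) / (315.8e-9)
= 6.2945e-19 J
= 3.9291 eV
KE = E_photon - phi
= 3.9291 - 2.51
= 1.4191 eV

1.4191


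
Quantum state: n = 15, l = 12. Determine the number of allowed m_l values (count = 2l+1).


m_l ranges from -l to +l in integer steps
So m_l goes from -12 to +12
Count = 2l + 1 = 2*12 + 1
= 25

25


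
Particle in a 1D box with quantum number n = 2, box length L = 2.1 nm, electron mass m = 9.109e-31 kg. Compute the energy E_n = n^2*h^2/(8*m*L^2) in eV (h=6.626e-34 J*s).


E = n^2 * h^2 / (8 * m * L^2)
= 2^2 * (6.626e-34)^2 / (8 * 9.109e-31 * (2.1e-9)^2)
= 4 * 4.3904e-67 / (8 * 9.109e-31 * 4.4100e-18)
= 5.4647e-20 J
= 0.3411 eV

0.3411


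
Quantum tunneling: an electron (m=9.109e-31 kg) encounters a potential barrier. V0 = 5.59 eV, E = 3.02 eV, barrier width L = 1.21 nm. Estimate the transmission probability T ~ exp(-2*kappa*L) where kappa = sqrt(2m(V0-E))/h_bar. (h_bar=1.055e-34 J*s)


V0 - E = 2.57 eV = 4.1171e-19 J
kappa = sqrt(2 * m * (V0-E)) / h_bar
= sqrt(2 * 9.109e-31 * 4.1171e-19) / 1.055e-34
= 8.2091e+09 /m
2*kappa*L = 2 * 8.2091e+09 * 1.21e-9
= 19.866
T = exp(-19.866) = 2.356639e-09

2.356639e-09


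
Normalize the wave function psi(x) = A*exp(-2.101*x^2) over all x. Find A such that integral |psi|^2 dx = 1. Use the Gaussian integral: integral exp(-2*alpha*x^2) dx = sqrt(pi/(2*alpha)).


integral |psi|^2 dx = A^2 * sqrt(pi/(2*alpha)) = 1
A^2 = sqrt(2*alpha/pi)
= sqrt(2 * 2.101 / pi)
= 1.15652
A = sqrt(1.15652)
= 1.0754

1.0754


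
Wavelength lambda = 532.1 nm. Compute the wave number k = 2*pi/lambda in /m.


k = 2 * pi / lambda
= 6.2832 / (532.1e-9)
= 6.2832 / 5.3210e-07
= 1.1808e+07 /m

1.1808e+07


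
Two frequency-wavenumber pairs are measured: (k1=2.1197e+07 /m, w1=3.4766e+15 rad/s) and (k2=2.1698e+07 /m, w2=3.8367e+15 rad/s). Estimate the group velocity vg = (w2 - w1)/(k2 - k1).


vg = (w2 - w1) / (k2 - k1)
= (3.8367e+15 - 3.4766e+15) / (2.1698e+07 - 2.1197e+07)
= 3.6010e+14 / 5.0100e+05
= 7.1876e+08 m/s

7.1876e+08


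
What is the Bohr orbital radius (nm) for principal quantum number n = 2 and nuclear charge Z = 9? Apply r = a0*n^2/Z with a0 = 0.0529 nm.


r = a0 * n^2 / Z
= 0.0529 * 2^2 / 9
= 0.0529 * 4 / 9
= 0.0235 nm

0.0235


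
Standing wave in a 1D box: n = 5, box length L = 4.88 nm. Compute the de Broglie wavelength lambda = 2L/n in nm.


lambda = 2L / n
= 2 * 4.88 / 5
= 9.76 / 5
= 1.952 nm

1.952


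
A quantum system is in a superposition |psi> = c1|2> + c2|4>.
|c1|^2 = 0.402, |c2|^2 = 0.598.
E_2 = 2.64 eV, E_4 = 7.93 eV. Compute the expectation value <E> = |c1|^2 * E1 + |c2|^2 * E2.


<E> = |c1|^2 * E1 + |c2|^2 * E2
= 0.402 * 2.64 + 0.598 * 7.93
= 1.0613 + 4.7421
= 5.8034 eV

5.8034


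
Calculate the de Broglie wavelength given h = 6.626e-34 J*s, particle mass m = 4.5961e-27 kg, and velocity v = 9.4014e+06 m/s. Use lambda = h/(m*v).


lambda = h / (m * v)
= 6.626e-34 / (4.5961e-27 * 9.4014e+06)
= 6.626e-34 / 4.3210e-20
= 1.5334e-14 m

1.5334e-14
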